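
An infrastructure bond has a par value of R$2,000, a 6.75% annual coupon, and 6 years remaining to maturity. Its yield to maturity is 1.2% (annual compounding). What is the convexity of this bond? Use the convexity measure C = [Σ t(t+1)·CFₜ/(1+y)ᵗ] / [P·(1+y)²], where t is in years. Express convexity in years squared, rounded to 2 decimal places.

With y = 0.012:
  t   CF        PV=CF/(1+0.012)^t    t·PV        t(t+1)·PV
  1       135.00       133.3992       133.3992         266.7984
  2       135.00       131.8174       263.6348         790.9044
  3       135.00       130.2543       390.7630       1,563.0522
  4       135.00       128.7098       514.8393       2,574.1966
  5       135.00       127.1836       635.9181       3,815.5088
  6     2,135.00     1,987.5351    11,925.2105      83,476.4737
  Σ                  2,638.8995    13,863.7650      92,486.9341
P = 2,638.8995.
Convexity = Σ t(t+1)·PV / [P·(1+y)²] = 92,486.9341 / (2,638.8995 × 1.024144) = 34.22130.

34.22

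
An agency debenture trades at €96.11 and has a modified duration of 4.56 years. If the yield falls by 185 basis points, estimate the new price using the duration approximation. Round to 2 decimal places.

Duration approximation: ΔP/P ≈ -D_mod · Δy = -4.56 × (-0.0185) = +0.084360.
New price ≈ 96.11 × (1 + 0.084360) = 104.2178396.

€104.22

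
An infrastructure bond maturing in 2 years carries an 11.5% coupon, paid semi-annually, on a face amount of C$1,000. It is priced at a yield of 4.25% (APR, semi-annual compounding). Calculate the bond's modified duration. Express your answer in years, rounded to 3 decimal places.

1.815 years

Periodic yield y = 0.02125. First find Macaulay duration:
  t   CF        PV=CF/(1+0.02125)^t    t·PV
  1        57.50        56.3035        56.3035
  2        57.50        55.1320       110.2640
  3        57.50        53.9848       161.9545
  4     1,057.50       972.1921     3,888.7685
  Σ                  1,137.6125     4,217.2905
P = 1,137.6125; Macaulay duration = 4,217.2905 / 1,137.6125 = 3.70714 half-year periods = 1.85357 years.
Modified duration = D_Mac / (1 + y) = 1.85357 / 1.02125 = 1.81500 years.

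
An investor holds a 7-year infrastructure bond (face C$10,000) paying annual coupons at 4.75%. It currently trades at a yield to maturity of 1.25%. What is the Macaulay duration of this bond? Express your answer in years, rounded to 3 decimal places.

6.217 years

Periodic yield y = 0.0125. Discount each cash flow and weight by its year:
  t   CF        PV=CF/(1+0.0125)^t    t·PV
  1       475.00       469.1358       469.1358
  2       475.00       463.3440       926.6880
  3       475.00       457.6237     1,372.8711
  4       475.00       451.9740     1,807.8961
  5       475.00       446.3941     2,231.9705
  6       475.00       440.8831     2,645.2984
  7    10,475.00     9,602.5993    67,218.1953
  Σ                 12,331.9540    76,672.0553
Price P = Σ PV = 12,331.9540.
Macaulay duration = Σ(t·PV) / P = 76,672.0553 / 12,331.9540 = 6.21735 years.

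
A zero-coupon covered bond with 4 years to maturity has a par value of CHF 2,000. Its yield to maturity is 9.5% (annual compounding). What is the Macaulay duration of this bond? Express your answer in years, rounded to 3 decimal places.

A zero-coupon bond has a single cash flow at maturity, so its Macaulay duration equals its maturity: 4 years.

4.000 years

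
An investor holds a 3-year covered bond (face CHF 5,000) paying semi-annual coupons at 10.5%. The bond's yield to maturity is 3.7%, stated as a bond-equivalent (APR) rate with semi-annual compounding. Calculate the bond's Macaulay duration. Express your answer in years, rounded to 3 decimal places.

2.683 years

Periodic yield y = 0.0185. Discount each cash flow and weight by its period:
  t   CF        PV=CF/(1+0.0185)^t    t·PV
  1       262.50       257.7320       257.7320
  2       262.50       253.0505       506.1010
  3       262.50       248.4541       745.3624
  4       262.50       243.9412       975.7648
  5       262.50       239.5103     1,197.5514
  6     5,262.50     4,714.3944    28,286.3662
  Σ                  5,957.0824    31,968.8777
Price P = Σ PV = 5,957.0824.
Macaulay duration = Σ(t·PV) / P = 31,968.8777 / 5,957.0824 = 5.36653 half-year periods.
In years: 5.36653 / 2 = 2.68327 years.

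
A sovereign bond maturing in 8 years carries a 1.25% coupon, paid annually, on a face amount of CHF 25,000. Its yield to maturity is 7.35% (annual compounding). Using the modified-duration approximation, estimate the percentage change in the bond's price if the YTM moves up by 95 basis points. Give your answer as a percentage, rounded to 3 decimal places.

-6.686%

Periodic yield y = 0.0735. Modified duration first:
  t   CF        PV=CF/(1+0.0735)^t    t·PV
  1       312.50       291.1039       291.1039
  2       312.50       271.1727       542.3453
  3       312.50       252.6061       757.8184
  4       312.50       235.3108       941.2431
  5       312.50       219.1996     1,095.9981
  6       312.50       204.1915     1,225.1492
  7       312.50       190.2110     1,331.4772
  8    25,312.50    14,352.2057   114,817.6457
  Σ                 16,016.0013   121,002.7808
P = 16,016.0013; D_Mac = 7.55512 yrs; D_mod = 7.55512/(1+0.0735) = 7.03784 yrs.
ΔP/P ≈ -D_mod · Δy = -7.03784 × (+0.0095) = -0.066859 = -6.6859%.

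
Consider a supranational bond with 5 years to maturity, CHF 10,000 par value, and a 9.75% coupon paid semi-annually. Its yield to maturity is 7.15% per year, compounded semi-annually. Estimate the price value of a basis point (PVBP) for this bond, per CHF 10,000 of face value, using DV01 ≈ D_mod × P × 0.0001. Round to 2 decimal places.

Periodic yield y = 0.03575.
  t   CF        PV=CF/(1+0.03575)^t    t·PV
  1       487.50       470.6734       470.6734
  2       487.50       454.4276       908.8553
  3       487.50       438.7426     1,316.2278
  4       487.50       423.5989     1,694.3957
  5       487.50       408.9780     2,044.8898
  6       487.50       394.8617     2,369.1700
  7       487.50       381.2326     2,668.6282
  8       487.50       368.0740     2,944.5916
  9       487.50       355.3695     3,198.3254
  10   10,487.50     7,381.1249    73,811.2490
  Σ                 11,077.0831    91,427.0062
P = 11,077.0831; D_Mac = 8.25371 half-year periods = 4.12685 yrs; D_mod = 3.98441 yrs.
DV01 ≈ 3.98441 × 11,077.0831 × 0.0001 = 4.413565.

CHF 4.41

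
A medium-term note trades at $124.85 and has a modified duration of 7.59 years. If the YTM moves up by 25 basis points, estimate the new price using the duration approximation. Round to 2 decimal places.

$122.48

Duration approximation: ΔP/P ≈ -D_mod · Δy = -7.59 × (+0.0025) = -0.018975.
New price ≈ 124.85 × (1 - 0.018975) = 122.48097125.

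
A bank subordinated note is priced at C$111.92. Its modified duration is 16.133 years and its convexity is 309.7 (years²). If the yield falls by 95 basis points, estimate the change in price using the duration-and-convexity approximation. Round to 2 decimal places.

Duration effect: -D_mod·Δy = -16.133 × (-0.0095) = +0.1532635
Convexity effect: ½·C·(Δy)² = 0.5 × 309.7 × (-0.0095)² = +0.0139752125
ΔP/P ≈ +0.1532635 + 0.0139752125 = +0.1672387125
ΔP ≈ 111.92 × (+0.1672387125) = +18.717356703.

+C$18.72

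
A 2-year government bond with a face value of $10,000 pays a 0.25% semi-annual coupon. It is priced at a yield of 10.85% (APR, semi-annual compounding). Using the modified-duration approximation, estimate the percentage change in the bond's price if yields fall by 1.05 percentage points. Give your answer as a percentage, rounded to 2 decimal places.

+1.99%

Periodic yield y = 0.05425. Modified duration first:
  t   CF        PV=CF/(1+0.05425)^t    t·PV
  1        12.50        11.8568        11.8568
  2        12.50        11.2466        22.4933
  3        12.50        10.6679        32.0037
  4    10,012.50     8,105.2813    32,421.1251
  Σ                  8,139.0526    32,487.4788
P = 8,139.0526; D_Mac = 3.99156 half-year periods = 1.99578 yrs; D_mod = 1.99578/(1+0.05425) = 1.89308 yrs.
ΔP/P ≈ -D_mod · Δy = -1.89308 × (-0.0105) = +0.019877 = +1.9877%.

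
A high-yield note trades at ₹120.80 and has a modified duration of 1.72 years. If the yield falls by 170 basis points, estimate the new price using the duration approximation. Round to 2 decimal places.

₹124.33

Duration approximation: ΔP/P ≈ -D_mod · Δy = -1.72 × (-0.017) = +0.029240.
New price ≈ 120.80 × (1 + 0.029240) = 124.332192.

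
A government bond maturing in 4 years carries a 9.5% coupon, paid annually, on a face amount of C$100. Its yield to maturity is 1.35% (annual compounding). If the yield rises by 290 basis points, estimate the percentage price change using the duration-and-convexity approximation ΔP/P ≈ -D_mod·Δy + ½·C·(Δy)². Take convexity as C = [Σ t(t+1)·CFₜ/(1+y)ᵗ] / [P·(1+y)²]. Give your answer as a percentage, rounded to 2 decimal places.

With y = 0.0135:
  t   CF        PV=CF/(1+0.0135)^t    t·PV        t(t+1)·PV
  1         9.50         9.3735         9.3735          18.7469
  2         9.50         9.2486        18.4972          55.4916
  3         9.50         9.1254        27.3762         109.5049
  4       109.50       103.7813       415.1252       2,075.6260
  Σ                    131.5288       470.3721       2,259.3694
P = 131.5288; D_Mac = 3.57619 yrs; D_mod = 3.52856 yrs; C = 16.72318.
Duration effect: -3.52856 × (+0.029) = -0.102328
Convexity effect: 0.5 × 16.72318 × (0.029)² = +0.0070321
ΔP/P ≈ -0.102328 + 0.0070321 = -0.095296 = -9.5296%.

-9.53%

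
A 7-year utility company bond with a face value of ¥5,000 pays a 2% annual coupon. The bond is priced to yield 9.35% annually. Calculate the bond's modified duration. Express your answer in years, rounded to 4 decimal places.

5.9203 years

Periodic yield y = 0.0935. First find Macaulay duration:
  t   CF        PV=CF/(1+0.0935)^t    t·PV
  1       100.00        91.4495        91.4495
  2       100.00        83.6301       167.2601
  3       100.00        76.4793       229.4378
  4       100.00        69.9399       279.7595
  5       100.00        63.9596       319.7982
  6       100.00        58.4908       350.9446
  7     5,100.00     2,727.9642    19,095.7493
  Σ                  3,171.9133    20,534.3990
P = 3,171.9133; Macaulay duration = 20,534.3990 / 3,171.9133 = 6.47382 years.
Modified duration = D_Mac / (1 + y) = 6.47382 / 1.0935 = 5.92028 years.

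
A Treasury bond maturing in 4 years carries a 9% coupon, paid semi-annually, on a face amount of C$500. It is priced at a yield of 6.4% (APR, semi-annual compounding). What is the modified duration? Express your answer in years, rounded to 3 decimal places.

3.366 years

Periodic yield y = 0.032. First find Macaulay duration:
  t   CF        PV=CF/(1+0.032)^t    t·PV
  1        22.50        21.8023        21.8023
  2        22.50        21.1263        42.2526
  3        22.50        20.4712        61.4136
  4        22.50        19.8364        79.3458
  5        22.50        19.2214        96.1068
  6        22.50        18.6253       111.7521
  7        22.50        18.0478       126.3347
  8       522.50       406.1147     3,248.9176
  Σ                    545.2455     3,787.9255
P = 545.2455; Macaulay duration = 3,787.9255 / 545.2455 = 6.94719 half-year periods = 3.47360 years.
Modified duration = D_Mac / (1 + y) = 3.47360 / 1.032 = 3.36589 years.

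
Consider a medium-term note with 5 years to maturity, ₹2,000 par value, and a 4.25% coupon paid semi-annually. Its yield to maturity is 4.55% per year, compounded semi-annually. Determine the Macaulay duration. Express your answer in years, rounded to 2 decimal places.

4.55 years

Periodic yield y = 0.02275. Discount each cash flow and weight by its period:
  t   CF        PV=CF/(1+0.02275)^t    t·PV
  1        42.50        41.5546        41.5546
  2        42.50        40.6303        81.2606
  3        42.50        39.7265       119.1795
  4        42.50        38.8428       155.3714
  5        42.50        37.9788       189.8941
  6        42.50        37.1340       222.8041
  7        42.50        36.3080       254.1561
  8        42.50        35.5004       284.0031
  9        42.50        34.7107       312.3964
  10    2,042.50     1,631.0497    16,310.4966
  Σ                  1,973.4359    17,971.1165
Price P = Σ PV = 1,973.4359.
Macaulay duration = Σ(t·PV) / P = 17,971.1165 / 1,973.4359 = 9.10651 half-year periods.
In years: 9.10651 / 2 = 4.55326 years.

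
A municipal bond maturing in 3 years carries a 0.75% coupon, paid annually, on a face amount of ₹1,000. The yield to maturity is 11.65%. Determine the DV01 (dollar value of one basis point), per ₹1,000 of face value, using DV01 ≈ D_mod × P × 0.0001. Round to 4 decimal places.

Periodic yield y = 0.1165.
  t   CF        PV=CF/(1+0.1165)^t    t·PV
  1         7.50         6.7174         6.7174
  2         7.50         6.0165        12.0330
  3     1,007.50       723.8838     2,171.6515
  Σ                    736.6177     2,190.4019
P = 736.6177; D_Mac = 2.97359 yrs; D_mod = 2.66332 yrs.
DV01 ≈ 2.66332 × 736.6177 × 0.0001 = 0.196185.

₹0.1962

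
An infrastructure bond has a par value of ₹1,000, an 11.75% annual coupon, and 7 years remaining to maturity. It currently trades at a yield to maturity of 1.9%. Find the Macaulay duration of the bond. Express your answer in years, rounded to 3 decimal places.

5.568 years

Periodic yield y = 0.019. Discount each cash flow and weight by its year:
  t   CF        PV=CF/(1+0.019)^t    t·PV
  1       117.50       115.3091       115.3091
  2       117.50       113.1591       226.3182
  3       117.50       111.0492       333.1475
  4       117.50       108.9786       435.9143
  5       117.50       106.9466       534.7330
  6       117.50       104.9525       629.7150
  7     1,117.50       979.5537     6,856.8758
  Σ                  1,639.9487     9,132.0129
Price P = Σ PV = 1,639.9487.
Macaulay duration = Σ(t·PV) / P = 9,132.0129 / 1,639.9487 = 5.56847 years.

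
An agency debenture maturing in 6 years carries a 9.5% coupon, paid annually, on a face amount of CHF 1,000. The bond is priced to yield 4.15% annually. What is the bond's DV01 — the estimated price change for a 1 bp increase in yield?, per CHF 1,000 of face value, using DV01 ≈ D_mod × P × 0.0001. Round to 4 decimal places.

Periodic yield y = 0.0415.
  t   CF        PV=CF/(1+0.0415)^t    t·PV
  1        95.00        91.2146        91.2146
  2        95.00        87.5800       175.1600
  3        95.00        84.0903       252.2708
  4        95.00        80.7396       322.9583
  5        95.00        77.5224       387.6120
  6     1,095.00       857.9431     5,147.6585
  Σ                  1,279.0900     6,376.8743
P = 1,279.0900; D_Mac = 4.98548 yrs; D_mod = 4.78682 yrs.
DV01 ≈ 4.78682 × 1,279.0900 × 0.0001 = 0.612278.

CHF 0.6123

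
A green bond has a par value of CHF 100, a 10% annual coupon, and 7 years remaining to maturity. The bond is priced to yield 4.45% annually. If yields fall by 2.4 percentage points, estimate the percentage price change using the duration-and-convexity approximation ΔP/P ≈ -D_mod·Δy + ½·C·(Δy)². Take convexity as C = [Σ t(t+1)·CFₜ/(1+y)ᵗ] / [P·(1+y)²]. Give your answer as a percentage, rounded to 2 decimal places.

+13.93%

With y = 0.0445:
  t   CF        PV=CF/(1+0.0445)^t    t·PV        t(t+1)·PV
  1        10.00         9.5740         9.5740          19.1479
  2        10.00         9.1661        18.3321          54.9964
  3        10.00         8.7756        26.3267         105.3067
  4        10.00         8.4017        33.6067         168.0336
  5        10.00         8.0437        40.2187         241.3121
  6        10.00         7.7010        46.2062         323.4436
  7       110.00        81.1024       567.7166       4,541.7330
  Σ                    132.7644       741.9810       5,453.9734
P = 132.7644; D_Mac = 5.58870 yrs; D_mod = 5.35060 yrs; C = 37.65429.
Duration effect: -5.35060 × (-0.024) = +0.128414
Convexity effect: 0.5 × 37.65429 × (-0.024)² = +0.0108444
ΔP/P ≈ +0.128414 + 0.0108444 = +0.139259 = +13.9259%.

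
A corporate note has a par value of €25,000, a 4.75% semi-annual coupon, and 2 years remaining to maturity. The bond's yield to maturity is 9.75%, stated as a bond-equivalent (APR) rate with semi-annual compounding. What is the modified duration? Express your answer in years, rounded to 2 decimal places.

Periodic yield y = 0.04875. First find Macaulay duration:
  t   CF        PV=CF/(1+0.04875)^t    t·PV
  1       593.75       566.1502       566.1502
  2       593.75       539.8333     1,079.6666
  3       593.75       514.7397     1,544.2192
  4    25,593.75    21,156.6075    84,626.4298
  Σ                 22,777.3307    87,816.4658
P = 22,777.3307; Macaulay duration = 87,816.4658 / 22,777.3307 = 3.85543 half-year periods = 1.92772 years.
Modified duration = D_Mac / (1 + y) = 1.92772 / 1.04875 = 1.83811 years.

1.84 years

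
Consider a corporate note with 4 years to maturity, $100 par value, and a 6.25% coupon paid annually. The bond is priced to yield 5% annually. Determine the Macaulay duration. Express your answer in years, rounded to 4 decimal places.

3.6687 years

Periodic yield y = 0.05. Discount each cash flow and weight by its year:
  t   CF        PV=CF/(1+0.05)^t    t·PV
  1         6.25         5.9524         5.9524
  2         6.25         5.6689        11.3379
  3         6.25         5.3990        16.1970
  4       106.25        87.4121       349.6486
  Σ                    104.4324       383.1358
Price P = Σ PV = 104.4324.
Macaulay duration = Σ(t·PV) / P = 383.1358 / 104.4324 = 3.66874 years.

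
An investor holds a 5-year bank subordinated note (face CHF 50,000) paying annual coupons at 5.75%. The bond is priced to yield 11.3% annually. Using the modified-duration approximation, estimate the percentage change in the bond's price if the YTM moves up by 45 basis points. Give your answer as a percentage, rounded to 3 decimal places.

-1.785%

Periodic yield y = 0.113. Modified duration first:
  t   CF        PV=CF/(1+0.113)^t    t·PV
  1     2,875.00     2,583.1087     2,583.1087
  2     2,875.00     2,320.8524     4,641.7048
  3     2,875.00     2,085.2223     6,255.6668
  4     2,875.00     1,873.5151     7,494.0603
  5    52,875.00    30,958.1185   154,790.5927
  Σ                 39,820.8170   175,765.1333
P = 39,820.8170; D_Mac = 4.41390 yrs; D_mod = 4.41390/(1+0.113) = 3.96577 yrs.
ΔP/P ≈ -D_mod · Δy = -3.96577 × (+0.0045) = -0.017846 = -1.7846%.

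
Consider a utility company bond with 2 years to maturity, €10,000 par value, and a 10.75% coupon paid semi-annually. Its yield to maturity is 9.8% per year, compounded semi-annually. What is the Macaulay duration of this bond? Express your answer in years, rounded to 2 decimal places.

1.85 years

Periodic yield y = 0.049. Discount each cash flow and weight by its period:
  t   CF        PV=CF/(1+0.049)^t    t·PV
  1       537.50       512.3928       512.3928
  2       537.50       488.4583       976.9166
  3       537.50       465.6418     1,396.9255
  4    10,537.50     8,702.3317    34,809.3270
  Σ                 10,168.8246    37,695.5618
Price P = Σ PV = 10,168.8246.
Macaulay duration = Σ(t·PV) / P = 37,695.5618 / 10,168.8246 = 3.70697 half-year periods.
In years: 3.70697 / 2 = 1.85349 years.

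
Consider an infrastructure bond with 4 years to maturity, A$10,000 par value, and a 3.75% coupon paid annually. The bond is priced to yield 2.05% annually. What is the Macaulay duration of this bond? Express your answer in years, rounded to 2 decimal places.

Periodic yield y = 0.0205. Discount each cash flow and weight by its year:
  t   CF        PV=CF/(1+0.0205)^t    t·PV
  1       375.00       367.4669       367.4669
  2       375.00       360.0852       720.1704
  3       375.00       352.8517     1,058.5552
  4    10,375.00     9,566.1254    38,264.5016
  Σ                 10,646.5292    40,410.6940
Price P = Σ PV = 10,646.5292.
Macaulay duration = Σ(t·PV) / P = 40,410.6940 / 10,646.5292 = 3.79567 years.

3.80 years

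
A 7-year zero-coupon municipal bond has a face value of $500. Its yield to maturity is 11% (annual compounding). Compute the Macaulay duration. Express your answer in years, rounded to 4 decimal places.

7.0000 years

A zero-coupon bond has a single cash flow at maturity, so its Macaulay duration equals its maturity: 7 years.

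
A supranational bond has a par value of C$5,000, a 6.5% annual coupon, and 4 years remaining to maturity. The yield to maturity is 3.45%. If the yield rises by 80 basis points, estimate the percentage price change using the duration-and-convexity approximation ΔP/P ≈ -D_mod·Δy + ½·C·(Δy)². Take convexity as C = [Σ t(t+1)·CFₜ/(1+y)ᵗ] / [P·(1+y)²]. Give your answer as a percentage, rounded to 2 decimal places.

With y = 0.0345:
  t   CF        PV=CF/(1+0.0345)^t    t·PV        t(t+1)·PV
  1       325.00       314.1614       314.1614         628.3229
  2       325.00       303.6843       607.3686       1,822.1059
  3       325.00       293.5566       880.6699       3,522.6794
  4     5,325.00     4,649.4077    18,597.6309      92,988.1543
  Σ                  5,560.8101    20,399.8308      98,961.2625
P = 5,560.8101; D_Mac = 3.66850 yrs; D_mod = 3.54616 yrs; C = 16.62900.
Duration effect: -3.54616 × (+0.008) = -0.028369
Convexity effect: 0.5 × 16.62900 × (0.008)² = +0.0005321
ΔP/P ≈ -0.028369 + 0.0005321 = -0.027837 = -2.7837%.

-2.78%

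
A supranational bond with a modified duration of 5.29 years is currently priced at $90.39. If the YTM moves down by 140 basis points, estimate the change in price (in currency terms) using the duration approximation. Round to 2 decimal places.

+$6.69

Duration approximation: ΔP/P ≈ -D_mod · Δy = -5.29 × (-0.014) = +0.074060.
ΔP ≈ 90.39 × (+0.074060) = +6.6942834.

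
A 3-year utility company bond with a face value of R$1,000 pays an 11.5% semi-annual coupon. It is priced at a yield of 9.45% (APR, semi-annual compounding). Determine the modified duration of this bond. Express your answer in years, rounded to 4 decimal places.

2.5128 years

Periodic yield y = 0.04725. First find Macaulay duration:
  t   CF        PV=CF/(1+0.04725)^t    t·PV
  1        57.50        54.9057        54.9057
  2        57.50        52.4285       104.8569
  3        57.50        50.0630       150.1890
  4        57.50        47.8042       191.2169
  5        57.50        45.6474       228.2370
  6     1,057.50       801.6378     4,809.8265
  Σ                  1,052.4865     5,539.2320
P = 1,052.4865; Macaulay duration = 5,539.2320 / 1,052.4865 = 5.26300 half-year periods = 2.63150 years.
Modified duration = D_Mac / (1 + y) = 2.63150 / 1.04725 = 2.51277 years.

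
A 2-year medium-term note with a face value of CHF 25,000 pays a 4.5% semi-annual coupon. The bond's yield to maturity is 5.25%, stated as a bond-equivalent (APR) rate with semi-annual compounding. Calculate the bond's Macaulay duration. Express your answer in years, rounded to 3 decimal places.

1.934 years

Periodic yield y = 0.02625. Discount each cash flow and weight by its period:
  t   CF        PV=CF/(1+0.02625)^t    t·PV
  1       562.50       548.1121       548.1121
  2       562.50       534.0921     1,068.1843
  3       562.50       520.4308     1,561.2925
  4    25,562.50    23,045.7393    92,182.9572
  Σ                 24,648.3743    95,360.5461
Price P = Σ PV = 24,648.3743.
Macaulay duration = Σ(t·PV) / P = 95,360.5461 / 24,648.3743 = 3.86884 half-year periods.
In years: 3.86884 / 2 = 1.93442 years.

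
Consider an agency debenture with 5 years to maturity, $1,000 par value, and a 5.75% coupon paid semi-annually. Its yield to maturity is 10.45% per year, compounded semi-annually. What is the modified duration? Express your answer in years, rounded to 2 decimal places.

4.13 years

Periodic yield y = 0.05225. First find Macaulay duration:
  t   CF        PV=CF/(1+0.05225)^t    t·PV
  1        28.75        27.3224        27.3224
  2        28.75        25.9657        51.9314
  3        28.75        24.6764        74.0291
  4        28.75        23.4510        93.8042
  5        28.75        22.2866       111.4328
  6        28.75        21.1799       127.0795
  7        28.75        20.1282       140.8975
  8        28.75        19.1287       153.0299
  9        28.75        18.1789       163.6100
  10    1,028.75       618.1879     6,181.8791
  Σ                    820.5057     7,125.0159
P = 820.5057; Macaulay duration = 7,125.0159 / 820.5057 = 8.68369 half-year periods = 4.34184 years.
Modified duration = D_Mac / (1 + y) = 4.34184 / 1.05225 = 4.12625 years.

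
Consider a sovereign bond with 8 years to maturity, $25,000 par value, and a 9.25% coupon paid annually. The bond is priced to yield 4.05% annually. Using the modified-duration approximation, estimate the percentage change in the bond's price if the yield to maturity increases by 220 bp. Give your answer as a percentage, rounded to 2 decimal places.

Periodic yield y = 0.0405. Modified duration first:
  t   CF        PV=CF/(1+0.0405)^t    t·PV
  1     2,312.50     2,222.4892     2,222.4892
  2     2,312.50     2,135.9819     4,271.9638
  3     2,312.50     2,052.8418     6,158.5255
  4     2,312.50     1,972.9378     7,891.7514
  5     2,312.50     1,896.1440     9,480.7201
  6     2,312.50     1,822.3393    10,934.0356
  7     2,312.50     1,751.4073    12,259.8509
  8    27,312.50    19,880.3844   159,043.0754
  Σ                 33,734.5258   212,262.4118
P = 33,734.5258; D_Mac = 6.29214 yrs; D_mod = 6.29214/(1+0.0405) = 6.04723 yrs.
ΔP/P ≈ -D_mod · Δy = -6.04723 × (+0.022) = -0.133039 = -13.3039%.

-13.30%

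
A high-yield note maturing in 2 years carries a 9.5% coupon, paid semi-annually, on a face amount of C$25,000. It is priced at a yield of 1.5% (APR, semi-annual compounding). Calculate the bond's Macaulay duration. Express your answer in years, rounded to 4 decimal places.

1.8784 years

Periodic yield y = 0.0075. Discount each cash flow and weight by its period:
  t   CF        PV=CF/(1+0.0075)^t    t·PV
  1     1,187.50     1,178.6600     1,178.6600
  2     1,187.50     1,169.8859     2,339.7718
  3     1,187.50     1,161.1771     3,483.5312
  4    26,187.50    25,416.3874   101,665.5495
  Σ                 28,926.1104   108,667.5126
Price P = Σ PV = 28,926.1104.
Macaulay duration = Σ(t·PV) / P = 108,667.5126 / 28,926.1104 = 3.75673 half-year periods.
In years: 3.75673 / 2 = 1.87836 years.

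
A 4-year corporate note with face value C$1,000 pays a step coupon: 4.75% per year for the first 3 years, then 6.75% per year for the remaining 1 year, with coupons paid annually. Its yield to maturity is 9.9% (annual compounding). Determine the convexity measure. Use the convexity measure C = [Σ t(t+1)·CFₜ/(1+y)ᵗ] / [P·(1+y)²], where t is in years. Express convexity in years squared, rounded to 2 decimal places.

14.99

With y = 0.099:
  t   CF        PV=CF/(1+0.099)^t    t·PV        t(t+1)·PV
  1        47.50        43.2211        43.2211          86.4422
  2        47.50        39.3277        78.6553         235.9660
  3        47.50        35.7850       107.3549         429.4195
  4     1,067.50       731.7742     2,927.0969      14,635.4847
  Σ                    850.1080     3,156.3283      15,387.3124
P = 850.1080.
Convexity = Σ t(t+1)·PV / [P·(1+y)²] = 15,387.3124 / (850.1080 × 1.207801) = 14.98626.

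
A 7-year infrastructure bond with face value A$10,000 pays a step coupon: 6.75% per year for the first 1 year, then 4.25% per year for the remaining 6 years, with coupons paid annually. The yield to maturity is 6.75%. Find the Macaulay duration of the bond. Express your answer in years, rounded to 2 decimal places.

5.99 years

Periodic yield y = 0.0675. Discount each cash flow and weight by its year:
  t   CF        PV=CF/(1+0.0675)^t    t·PV
  1       675.00       632.3185       632.3185
  2       425.00       372.9522       745.9044
  3       425.00       349.3697     1,048.1092
  4       425.00       327.2784     1,309.1138
  5       425.00       306.5840     1,532.9201
  6       425.00       287.1981     1,723.1889
  7    10,425.00     6,599.3457    46,195.4198
  Σ                  8,875.0467    53,186.9746
Price P = Σ PV = 8,875.0467.
Macaulay duration = Σ(t·PV) / P = 53,186.9746 / 8,875.0467 = 5.99287 years.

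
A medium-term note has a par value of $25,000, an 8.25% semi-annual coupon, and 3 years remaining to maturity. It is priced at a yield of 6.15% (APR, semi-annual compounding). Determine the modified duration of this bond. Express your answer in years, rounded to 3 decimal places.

2.646 years

Periodic yield y = 0.03075. First find Macaulay duration:
  t   CF        PV=CF/(1+0.03075)^t    t·PV
  1     1,031.25     1,000.4851     1,000.4851
  2     1,031.25       970.6380     1,941.2759
  3     1,031.25       941.6813     2,825.0438
  4     1,031.25       913.5884     3,654.3537
  5     1,031.25       886.3337     4,431.6683
  6    26,031.25    21,705.7583   130,234.5497
  Σ                 26,418.4847   144,087.3765
P = 26,418.4847; Macaulay duration = 144,087.3765 / 26,418.4847 = 5.45404 half-year periods = 2.72702 years.
Modified duration = D_Mac / (1 + y) = 2.72702 / 1.03075 = 2.64566 years.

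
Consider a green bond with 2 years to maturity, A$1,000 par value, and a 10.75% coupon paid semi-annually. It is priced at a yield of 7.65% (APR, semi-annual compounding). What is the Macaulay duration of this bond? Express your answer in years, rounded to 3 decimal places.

Periodic yield y = 0.03825. Discount each cash flow and weight by its period:
  t   CF        PV=CF/(1+0.03825)^t    t·PV
  1        53.75        51.7698        51.7698
  2        53.75        49.8626        99.7251
  3        53.75        48.0256       144.0768
  4     1,053.75       906.8382     3,627.3530
  Σ                  1,056.4962     3,922.9247
Price P = Σ PV = 1,056.4962.
Macaulay duration = Σ(t·PV) / P = 3,922.9247 / 1,056.4962 = 3.71315 half-year periods.
In years: 3.71315 / 2 = 1.85657 years.

1.857 years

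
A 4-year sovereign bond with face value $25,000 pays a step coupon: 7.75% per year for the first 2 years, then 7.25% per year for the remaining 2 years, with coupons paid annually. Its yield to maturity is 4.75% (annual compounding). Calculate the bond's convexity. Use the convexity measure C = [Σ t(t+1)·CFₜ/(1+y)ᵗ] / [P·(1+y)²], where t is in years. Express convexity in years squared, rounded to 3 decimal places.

With y = 0.0475:
  t   CF        PV=CF/(1+0.0475)^t    t·PV        t(t+1)·PV
  1     1,937.50     1,849.6420     1,849.6420       3,699.2840
  2     1,937.50     1,765.7680     3,531.5360      10,594.6081
  3     1,812.50     1,576.9427     4,730.8282      18,923.3127
  4    26,812.50    22,270.0495    89,080.1981     445,400.9906
  Σ                 27,462.4023    99,192.2044     478,618.1955
P = 27,462.4023.
Convexity = Σ t(t+1)·PV / [P·(1+y)²] = 478,618.1955 / (27,462.4023 × 1.097256) = 15.88337.

15.883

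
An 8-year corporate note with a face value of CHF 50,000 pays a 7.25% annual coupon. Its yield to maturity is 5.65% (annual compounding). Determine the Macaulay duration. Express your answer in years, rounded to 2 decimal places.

Periodic yield y = 0.0565. Discount each cash flow and weight by its year:
  t   CF        PV=CF/(1+0.0565)^t    t·PV
  1     3,625.00     3,431.1406     3,431.1406
  2     3,625.00     3,247.6484     6,495.2968
  3     3,625.00     3,073.9692     9,221.9075
  4     3,625.00     2,909.5780    11,638.3120
  5     3,625.00     2,753.9782    13,769.8912
  6     3,625.00     2,606.6997    15,640.1982
  7     3,625.00     2,467.2974    17,271.0818
  8    53,625.00    34,547.0759   276,376.6072
  Σ                 55,037.3874   353,844.4353
Price P = Σ PV = 55,037.3874.
Macaulay duration = Σ(t·PV) / P = 353,844.4353 / 55,037.3874 = 6.42916 years.

6.43 years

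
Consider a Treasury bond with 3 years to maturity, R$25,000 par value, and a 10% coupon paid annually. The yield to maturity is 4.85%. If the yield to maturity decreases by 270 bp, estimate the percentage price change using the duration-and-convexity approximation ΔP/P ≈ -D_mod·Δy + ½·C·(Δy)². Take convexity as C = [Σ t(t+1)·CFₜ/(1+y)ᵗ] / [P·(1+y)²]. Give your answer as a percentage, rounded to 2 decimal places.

+7.44%

With y = 0.0485:
  t   CF        PV=CF/(1+0.0485)^t    t·PV        t(t+1)·PV
  1     2,500.00     2,384.3586     2,384.3586       4,768.7172
  2     2,500.00     2,274.0664     4,548.1328      13,644.3983
  3    27,500.00    23,857.6350    71,572.9049     286,291.6196
  Σ                 28,516.0600    78,505.3963     304,704.7352
P = 28,516.0600; D_Mac = 2.75302 yrs; D_mod = 2.62568 yrs; C = 9.71970.
Duration effect: -2.62568 × (-0.027) = +0.070893
Convexity effect: 0.5 × 9.71970 × (-0.027)² = +0.0035428
ΔP/P ≈ +0.070893 + 0.0035428 = +0.074436 = +7.4436%.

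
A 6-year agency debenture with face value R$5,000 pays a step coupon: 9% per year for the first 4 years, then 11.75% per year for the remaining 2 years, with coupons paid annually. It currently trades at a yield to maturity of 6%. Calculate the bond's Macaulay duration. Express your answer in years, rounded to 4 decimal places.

Periodic yield y = 0.06. Discount each cash flow and weight by its year:
  t   CF        PV=CF/(1+0.06)^t    t·PV
  1       450.00       424.5283       424.5283
  2       450.00       400.4984       800.9968
  3       450.00       377.8287     1,133.4860
  4       450.00       356.4421     1,425.7686
  5       587.50       439.0142     2,195.0709
  6     5,587.50     3,938.9670    23,633.8021
  Σ                  5,937.2787    29,613.6527
Price P = Σ PV = 5,937.2787.
Macaulay duration = Σ(t·PV) / P = 29,613.6527 / 5,937.2787 = 4.98775 years.

4.9877 years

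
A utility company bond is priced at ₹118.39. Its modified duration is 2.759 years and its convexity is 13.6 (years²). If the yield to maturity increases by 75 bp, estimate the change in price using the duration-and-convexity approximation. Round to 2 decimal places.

-₹2.40

Duration effect: -D_mod·Δy = -2.759 × (+0.0075) = -0.0206925
Convexity effect: ½·C·(Δy)² = 0.5 × 13.6 × (0.0075)² = +0.0003825
ΔP/P ≈ -0.0206925 + 0.0003825 = -0.020310
ΔP ≈ 118.39 × (-0.020310) = -2.4045009.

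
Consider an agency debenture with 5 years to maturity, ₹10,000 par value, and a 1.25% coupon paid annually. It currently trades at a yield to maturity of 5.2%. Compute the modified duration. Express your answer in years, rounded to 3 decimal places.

4.623 years

Periodic yield y = 0.052. First find Macaulay duration:
  t   CF        PV=CF/(1+0.052)^t    t·PV
  1       125.00       118.8213       118.8213
  2       125.00       112.9480       225.8960
  3       125.00       107.3650       322.0950
  4       125.00       102.0580       408.2320
  5    10,125.00     7,858.0780    39,290.3898
  Σ                  8,299.2703    40,365.4341
P = 8,299.2703; Macaulay duration = 40,365.4341 / 8,299.2703 = 4.86373 years.
Modified duration = D_Mac / (1 + y) = 4.86373 / 1.052 = 4.62332 years.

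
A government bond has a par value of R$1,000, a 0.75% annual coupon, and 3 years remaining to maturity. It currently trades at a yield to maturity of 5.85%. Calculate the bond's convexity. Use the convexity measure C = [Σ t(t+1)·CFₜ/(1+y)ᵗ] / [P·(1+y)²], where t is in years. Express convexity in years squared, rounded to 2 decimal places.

10.60

With y = 0.0585:
  t   CF        PV=CF/(1+0.0585)^t    t·PV        t(t+1)·PV
  1         7.50         7.0855         7.0855          14.1710
  2         7.50         6.6939        13.3878          40.1634
  3     1,007.50       849.5178     2,548.5533      10,194.2132
  Σ                    863.2972     2,569.0266      10,248.5477
P = 863.2972.
Convexity = Σ t(t+1)·PV / [P·(1+y)²] = 10,248.5477 / (863.2972 × 1.120422) = 10.59547.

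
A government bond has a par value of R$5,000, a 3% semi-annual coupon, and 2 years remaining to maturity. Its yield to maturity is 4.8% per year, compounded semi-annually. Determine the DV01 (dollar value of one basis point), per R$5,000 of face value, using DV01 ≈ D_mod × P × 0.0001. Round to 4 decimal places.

R$0.9223

Periodic yield y = 0.024.
  t   CF        PV=CF/(1+0.024)^t    t·PV
  1        75.00        73.2422        73.2422
  2        75.00        71.5256       143.0511
  3        75.00        69.8492       209.5476
  4     5,075.00     4,615.6856    18,462.7424
  Σ                  4,830.3026    18,888.5834
P = 4,830.3026; D_Mac = 3.91043 half-year periods = 1.95522 yrs; D_mod = 1.90939 yrs.
DV01 ≈ 1.90939 × 4,830.3026 × 0.0001 = 0.922294.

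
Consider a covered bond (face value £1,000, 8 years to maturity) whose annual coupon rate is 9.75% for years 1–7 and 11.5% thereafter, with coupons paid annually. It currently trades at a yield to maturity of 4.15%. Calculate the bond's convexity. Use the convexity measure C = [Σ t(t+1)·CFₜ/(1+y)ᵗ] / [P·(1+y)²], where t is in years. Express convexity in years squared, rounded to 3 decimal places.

With y = 0.0415:
  t   CF        PV=CF/(1+0.0415)^t    t·PV        t(t+1)·PV
  1        97.50        93.6150        93.6150         187.2300
  2        97.50        89.8848       179.7695         539.3086
  3        97.50        86.3032       258.9095       1,035.6381
  4        97.50        82.8643       331.4572       1,657.2862
  5        97.50        79.5625       397.8123       2,386.8740
  6        97.50        76.3922       458.3532       3,208.4721
  7        97.50        73.3482       513.4377       4,107.5014
  8     1,115.00       805.3797     6,443.0375      57,987.3376
  Σ                  1,387.3498     8,676.3920      71,109.6480
P = 1,387.3498.
Convexity = Σ t(t+1)·PV / [P·(1+y)²] = 71,109.6480 / (1,387.3498 × 1.084722) = 47.25241.

47.252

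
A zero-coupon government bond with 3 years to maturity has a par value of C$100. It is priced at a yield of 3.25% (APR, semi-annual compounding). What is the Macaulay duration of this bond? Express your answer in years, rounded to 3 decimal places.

3.000 years

A zero-coupon bond has a single cash flow at maturity, so its Macaulay duration equals its maturity: 3 years.
(Equivalently: 6 semi-annual periods ÷ 2 = 3 years.)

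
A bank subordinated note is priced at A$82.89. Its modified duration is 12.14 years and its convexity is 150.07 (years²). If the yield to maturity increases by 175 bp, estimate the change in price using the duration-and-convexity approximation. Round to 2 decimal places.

Duration effect: -D_mod·Δy = -12.14 × (+0.0175) = -0.212450
Convexity effect: ½·C·(Δy)² = 0.5 × 150.07 × (0.0175)² = +0.02297946875
ΔP/P ≈ -0.212450 + 0.02297946875 = -0.18947053125
ΔP ≈ 82.89 × (-0.18947053125) = -15.7052123353125.

-A$15.71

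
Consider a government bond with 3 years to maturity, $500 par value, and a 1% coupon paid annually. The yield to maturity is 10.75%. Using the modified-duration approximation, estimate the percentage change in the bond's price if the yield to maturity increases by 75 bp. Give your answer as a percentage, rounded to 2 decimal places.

-2.01%

Periodic yield y = 0.1075. Modified duration first:
  t   CF        PV=CF/(1+0.1075)^t    t·PV
  1         5.00         4.5147         4.5147
  2         5.00         4.0765         8.1529
  3       505.00       371.7579     1,115.2736
  Σ                    380.3490     1,127.9412
P = 380.3490; D_Mac = 2.96554 yrs; D_mod = 2.96554/(1+0.1075) = 2.67769 yrs.
ΔP/P ≈ -D_mod · Δy = -2.67769 × (+0.0075) = -0.020083 = -2.0083%.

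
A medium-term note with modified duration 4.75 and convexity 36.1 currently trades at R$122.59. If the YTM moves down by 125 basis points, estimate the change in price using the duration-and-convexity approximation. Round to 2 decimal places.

+R$7.62

Duration effect: -D_mod·Δy = -4.75 × (-0.0125) = +0.059375
Convexity effect: ½·C·(Δy)² = 0.5 × 36.1 × (-0.0125)² = +0.0028203125
ΔP/P ≈ +0.059375 + 0.0028203125 = +0.0621953125
ΔP ≈ 122.59 × (+0.0621953125) = +7.624523359375.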